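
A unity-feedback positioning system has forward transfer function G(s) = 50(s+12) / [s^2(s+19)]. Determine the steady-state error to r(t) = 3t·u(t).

G(s) has two factors of s in the denominator, so the system is type 2.
K_v = ∞ for a type-2 system; e_ss to a ramp is zero.

0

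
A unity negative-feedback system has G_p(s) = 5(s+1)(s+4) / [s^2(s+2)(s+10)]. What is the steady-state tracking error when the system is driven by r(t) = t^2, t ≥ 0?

The open loop has two poles at the origin → type 2 system.
K_a = lim_{s→0} s^2·G_p(s) = 5·1·4 / (2·10) = 1.
r(t) = t^2 gives R(s) = 2/s^3.
e_ss = 2/K_a = 2/1 = 2.

2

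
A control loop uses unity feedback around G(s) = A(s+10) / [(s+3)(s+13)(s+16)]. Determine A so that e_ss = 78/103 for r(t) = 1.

20

System type = 0 (no poles at s=0).
K_p = lim_{s→0} G(s) = A·10 / (3·13·16) = (5/312)·A.
e_ss = 1/(1 + K_p) = 78/103 ⇒ 1 + (5/312)·A = 103/78 ⇒ A = 20.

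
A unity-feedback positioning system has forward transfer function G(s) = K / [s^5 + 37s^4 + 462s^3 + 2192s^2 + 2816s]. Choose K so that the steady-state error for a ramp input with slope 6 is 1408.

The denominator has no term below 2816s — 1 pole at s=0, type 1.
K_v = lim_{s→0} s·G(s) = K / 2816 = (1/2816)·K.
e_ss = 6/K_v = 1408 ⇒ K_v = 3/704 ⇒ K = (3/704)/(1/2816) = 12.

12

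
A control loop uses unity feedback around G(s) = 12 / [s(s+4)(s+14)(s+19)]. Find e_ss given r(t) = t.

266/3

One free integrator in G(s): this is a type 1 system.
K_v = lim_{s→0} s·G(s) = 12 / (4·14·19) = 3/266.
e_ss = 1/K_v = 1/(3/266) = 266/3.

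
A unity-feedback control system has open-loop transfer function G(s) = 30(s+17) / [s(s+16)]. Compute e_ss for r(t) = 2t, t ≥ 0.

16/255

The open loop has one pole at the origin → type 1 system.
K_v = lim_{s→0} s·G(s) = 30·17 / (16) = 31.875.
e_ss = 2/K_v = 2/31.875 = 16/255.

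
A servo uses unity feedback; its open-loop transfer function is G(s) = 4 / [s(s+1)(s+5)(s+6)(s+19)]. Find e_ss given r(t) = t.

142.5

One free integrator in G(s): this is a type 1 system.
K_v = lim_{s→0} s·G(s) = 4 / (1·5·6·19) = 2/285.
e_ss = 1/K_v = 1/(2/285) = 142.5.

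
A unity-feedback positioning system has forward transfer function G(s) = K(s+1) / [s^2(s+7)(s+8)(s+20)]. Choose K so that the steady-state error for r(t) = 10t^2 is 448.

G(s) has two factors of s in the denominator, so the system is type 2.
K_a = lim_{s→0} s^2·G(s) = K·1 / (7·8·20) = (1/1120)·K.
e_ss = 20/K_a = 448 ⇒ K_a = 5/112 ⇒ K = (5/112)/(1/1120) = 50.

50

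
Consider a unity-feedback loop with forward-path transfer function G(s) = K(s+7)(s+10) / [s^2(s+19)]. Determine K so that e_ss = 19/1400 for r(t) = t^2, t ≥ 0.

The open loop has two poles at the origin → type 2 system.
K_a = lim_{s→0} s^2·G(s) = K·7·10 / (19) = (70/19)·K.
e_ss = 2/K_a = 19/1400 ⇒ K_a = 2800/19 ⇒ K = (2800/19)/(70/19) = 40.

40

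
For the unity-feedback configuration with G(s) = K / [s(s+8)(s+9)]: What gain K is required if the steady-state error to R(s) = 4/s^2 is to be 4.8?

One free integrator in G(s): this is a type 1 system.
K_v = lim_{s→0} s·G(s) = K / (8·9) = (1/72)·K.
e_ss = 4/K_v = 4.8 ⇒ K_v = 5/6 ⇒ K = (5/6)/(1/72) = 60.

60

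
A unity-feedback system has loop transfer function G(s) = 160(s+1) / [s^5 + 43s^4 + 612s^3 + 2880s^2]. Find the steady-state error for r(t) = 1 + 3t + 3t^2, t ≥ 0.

108

The denominator has no term below 2880s^2 — 2 poles at s=0, type 2. By superposition:
  • 1: tracked with zero error.
  • 3t: tracked with zero error.
  • 3t^2: e_ss = 6/K_a with K_a=1/18 → 108.
Total e_ss = 108.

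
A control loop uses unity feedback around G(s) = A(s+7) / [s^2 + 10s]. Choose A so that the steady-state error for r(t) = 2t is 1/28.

The denominator has no term below 10s — 1 pole at s=0, type 1.
K_v = lim_{s→0} s·G(s) = A·7 / 10 = 0.7·A.
e_ss = 2/K_v = 1/28 ⇒ K_v = 56 ⇒ A = 56/0.7 = 80.

80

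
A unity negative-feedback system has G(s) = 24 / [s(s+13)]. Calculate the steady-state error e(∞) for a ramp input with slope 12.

G(s) has one factor of s in the denominator, so the system is type 1.
K_v = lim_{s→0} s·G(s) = 24 / (13) = 24/13.
e_ss = 12/K_v = 12/(24/13) = 6.5.

6.5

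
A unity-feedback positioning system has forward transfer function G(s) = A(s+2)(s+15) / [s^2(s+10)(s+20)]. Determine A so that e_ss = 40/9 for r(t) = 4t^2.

The open loop has two poles at the origin → type 2 system.
K_a = lim_{s→0} s^2·G(s) = A·2·15 / (10·20) = 0.15·A.
e_ss = 8/K_a = 40/9 ⇒ K_a = 1.8 ⇒ A = 1.8/0.15 = 12.

12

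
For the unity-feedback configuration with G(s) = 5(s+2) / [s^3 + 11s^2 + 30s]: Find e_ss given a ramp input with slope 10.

30

The denominator has no term below 30s — 1 pole at s=0, type 1.
K_v = lim_{s→0} s·G(s) = 5·2 / 30 = 1/3.
e_ss = 10/K_v = 10/(1/3) = 30.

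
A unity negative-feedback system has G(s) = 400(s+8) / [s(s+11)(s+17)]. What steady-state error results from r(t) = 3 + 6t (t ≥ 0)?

G(s) has one factor of s in the denominator, so the system is type 1. Taking each input component in turn:
  • 3: tracked with zero error.
  • 6t: e_ss = 6/K_v with K_v=3200/187 → 561/1600.
Total e_ss = 561/1600.

561/1600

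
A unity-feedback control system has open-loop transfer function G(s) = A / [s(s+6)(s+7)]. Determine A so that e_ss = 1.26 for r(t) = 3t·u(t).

100

The open loop has one pole at the origin → type 1 system.
K_v = lim_{s→0} s·G(s) = A / (6·7) = (1/42)·A.
e_ss = 3/K_v = 1.26 ⇒ K_v = 50/21 ⇒ A = (50/21)/(1/42) = 100.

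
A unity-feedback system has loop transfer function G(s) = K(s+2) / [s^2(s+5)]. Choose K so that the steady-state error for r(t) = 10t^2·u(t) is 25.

G(s) has two factors of s in the denominator, so the system is type 2.
K_a = lim_{s→0} s^2·G(s) = K·2 / (5) = 0.4·K.
e_ss = 20/K_a = 25 ⇒ K_a = 0.8 ⇒ K = 0.8/0.4 = 2.

2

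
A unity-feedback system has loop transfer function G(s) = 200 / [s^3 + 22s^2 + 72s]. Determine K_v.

Lowest-order denominator term is 72s, so the open loop has 1 pole at the origin → type 1 system.
K_v = lim_{s→0} s·G(s) = 200 / 72 = 25/9.

25/9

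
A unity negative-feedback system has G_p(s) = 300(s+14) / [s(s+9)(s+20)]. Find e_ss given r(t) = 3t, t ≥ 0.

The open loop has one pole at the origin → type 1 system.
K_v = lim_{s→0} s·G_p(s) = 300·14 / (9·20) = 70/3.
e_ss = 3/K_v = 3/(70/3) = 9/70.

9/70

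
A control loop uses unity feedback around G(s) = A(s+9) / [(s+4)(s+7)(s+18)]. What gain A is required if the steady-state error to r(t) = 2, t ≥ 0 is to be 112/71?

No free integrators in G(s): this is a type 0 system.
K_p = lim_{s→0} G(s) = A·9 / (4·7·18) = (1/56)·A.
e_ss = 2/(1 + K_p) = 112/71 ⇒ 1 + (1/56)·A = 71/56 ⇒ A = 15.

15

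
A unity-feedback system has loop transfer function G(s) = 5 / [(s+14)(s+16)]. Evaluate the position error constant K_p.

G(s) has no factors of s in the denominator, so the system is type 0.
K_p = lim_{s→0} G(s) = 5 / (14·16) = 5/224.

5/224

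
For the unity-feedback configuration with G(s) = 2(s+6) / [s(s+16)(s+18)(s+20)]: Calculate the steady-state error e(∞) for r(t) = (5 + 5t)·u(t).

G(s) has one factor of s in the denominator, so the system is type 1. Taking each input component in turn:
  • 5: tracked with zero error.
  • 5t: e_ss = 5/K_v with K_v=1/480 → 2400.
Total e_ss = 2400.

2400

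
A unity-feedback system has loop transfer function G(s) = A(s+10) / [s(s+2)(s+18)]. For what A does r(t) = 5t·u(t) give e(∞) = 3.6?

System type = 1 (one pole at s=0).
K_v = lim_{s→0} s·G(s) = A·10 / (2·18) = (5/18)·A.
e_ss = 5/K_v = 3.6 ⇒ K_v = 25/18 ⇒ A = (25/18)/(5/18) = 5.

5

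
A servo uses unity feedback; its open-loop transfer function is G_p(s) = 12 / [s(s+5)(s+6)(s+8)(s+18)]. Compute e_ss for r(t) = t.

360

G_p(s) has one factor of s in the denominator, so the system is type 1.
K_v = lim_{s→0} s·G_p(s) = 12 / (5·6·8·18) = 1/360.
e_ss = 1/K_v = 1/(1/360) = 360.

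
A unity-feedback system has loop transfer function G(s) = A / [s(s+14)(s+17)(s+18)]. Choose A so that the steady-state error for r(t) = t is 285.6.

G(s) has one factor of s in the denominator, so the system is type 1.
K_v = lim_{s→0} s·G(s) = A / (14·17·18) = (1/4284)·A.
e_ss = 1/K_v = 285.6 ⇒ K_v = 5/1428 ⇒ A = (5/1428)/(1/4284) = 15.

15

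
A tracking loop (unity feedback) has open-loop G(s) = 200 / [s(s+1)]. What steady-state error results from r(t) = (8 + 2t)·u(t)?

0.01

G(s) has one factor of s in the denominator, so the system is type 1. Taking each input component in turn:
  • 8: tracked with zero error.
  • 2t: e_ss = 2/K_v with K_v=200 → 0.01.
Total e_ss = 0.01.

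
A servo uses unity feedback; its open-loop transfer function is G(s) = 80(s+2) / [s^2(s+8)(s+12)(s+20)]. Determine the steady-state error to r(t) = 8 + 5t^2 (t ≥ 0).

The open loop has two poles at the origin → type 2 system. Taking each input component in turn:
  • 8: tracked with zero error.
  • 5t^2: e_ss = 10/K_a with K_a=1/12 → 120.
Total e_ss = 120.

120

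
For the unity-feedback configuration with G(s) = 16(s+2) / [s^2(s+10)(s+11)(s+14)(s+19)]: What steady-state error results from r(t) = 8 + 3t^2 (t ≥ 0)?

5486.25

Two free integrators in G(s): this is a type 2 system. Taking each input component in turn:
  • 8: tracked with zero error.
  • 3t^2: e_ss = 6/K_a with K_a=8/7315 → 5486.25.
Total e_ss = 5486.25.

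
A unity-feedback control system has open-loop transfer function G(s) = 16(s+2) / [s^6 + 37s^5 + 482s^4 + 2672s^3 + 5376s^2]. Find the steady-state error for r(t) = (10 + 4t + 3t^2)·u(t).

1008

Factoring s^2 from the denominator leaves a polynomial with constant term 5376, so the system is type 2. Taking each input component in turn:
  • 10: tracked with zero error.
  • 4t: tracked with zero error.
  • 3t^2: e_ss = 6/K_a with K_a=1/168 → 1008.
Total e_ss = 1008.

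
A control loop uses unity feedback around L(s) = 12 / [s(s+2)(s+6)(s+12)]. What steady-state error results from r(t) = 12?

One free integrator in L(s): this is a type 1 system.
K_p = ∞ for a type-1 system; e_ss to a step is zero.

0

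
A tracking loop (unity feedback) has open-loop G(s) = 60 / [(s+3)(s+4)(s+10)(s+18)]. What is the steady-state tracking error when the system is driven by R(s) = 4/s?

System type = 0 (no poles at s=0).
K_p = lim_{s→0} G(s) = 60 / (3·4·10·18) = 1/36.
e_ss = 4/(1 + K_p) = 4/(37/36) = 144/37.

144/37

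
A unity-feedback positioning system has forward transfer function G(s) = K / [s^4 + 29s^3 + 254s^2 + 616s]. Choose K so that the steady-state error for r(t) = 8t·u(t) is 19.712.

The denominator has no term below 616s — 1 pole at s=0, type 1.
K_v = lim_{s→0} s·G(s) = K / 616 = (1/616)·K.
e_ss = 8/K_v = 19.712 ⇒ K_v = 125/308 ⇒ K = (125/308)/(1/616) = 250.

250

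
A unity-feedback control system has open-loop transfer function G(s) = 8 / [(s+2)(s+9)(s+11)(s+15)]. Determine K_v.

0

The open loop has no poles at the origin → type 0 system.
K_v = lim_{s→0} s·G(s) = 0 (the extra factor of s kills the finite limit).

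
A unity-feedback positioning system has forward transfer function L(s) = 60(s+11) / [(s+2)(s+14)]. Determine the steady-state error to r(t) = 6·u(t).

21/86

No free integrators in L(s): this is a type 0 system.
K_p = lim_{s→0} L(s) = 60·11 / (2·14) = 165/7.
e_ss = 6/(1 + K_p) = 6/(172/7) = 21/86.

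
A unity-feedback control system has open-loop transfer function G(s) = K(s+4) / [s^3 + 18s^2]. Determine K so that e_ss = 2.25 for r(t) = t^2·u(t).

4

Factoring s^2 from the denominator leaves a polynomial with constant term 18, so the system is type 2.
K_a = lim_{s→0} s^2·G(s) = K·4 / 18 = (2/9)·K.
e_ss = 2/K_a = 2.25 ⇒ K_a = 8/9 ⇒ K = (8/9)/(2/9) = 4.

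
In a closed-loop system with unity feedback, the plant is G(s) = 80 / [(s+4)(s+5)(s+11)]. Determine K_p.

No free integrators in G(s): this is a type 0 system.
K_p = lim_{s→0} G(s) = 80 / (4·5·11) = 4/11.

4/11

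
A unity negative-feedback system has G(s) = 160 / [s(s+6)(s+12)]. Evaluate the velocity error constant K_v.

System type = 1 (one pole at s=0).
K_v = lim_{s→0} s·G(s) = 160 / (6·12) = 20/9.

20/9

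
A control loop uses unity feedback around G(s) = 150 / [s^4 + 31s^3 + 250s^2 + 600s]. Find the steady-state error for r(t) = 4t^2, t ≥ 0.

Lowest-order denominator term is 600s, so the open loop has 1 pole at the origin → type 1 system.
K_a = lim_{s→0} s^2·G(s) = 0; the steady-state error to this parabolic input grows without bound.

infinity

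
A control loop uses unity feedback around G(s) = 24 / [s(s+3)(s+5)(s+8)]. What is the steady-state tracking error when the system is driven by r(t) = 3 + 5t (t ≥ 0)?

25

System type = 1 (one pole at s=0). Taking each input component in turn:
  • 3: tracked with zero error.
  • 5t: e_ss = 5/K_v with K_v=0.2 → 25.
Total e_ss = 25.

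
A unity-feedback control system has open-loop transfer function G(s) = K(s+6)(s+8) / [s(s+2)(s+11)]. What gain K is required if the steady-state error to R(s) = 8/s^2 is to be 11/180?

The open loop has one pole at the origin → type 1 system.
K_v = lim_{s→0} s·G(s) = K·6·8 / (2·11) = (24/11)·K.
e_ss = 8/K_v = 11/180 ⇒ K_v = 1440/11 ⇒ K = (1440/11)/(24/11) = 60.

60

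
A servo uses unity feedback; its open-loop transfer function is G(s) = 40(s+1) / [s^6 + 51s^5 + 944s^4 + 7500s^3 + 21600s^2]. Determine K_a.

1/540

Factoring s^2 from the denominator leaves a polynomial with constant term 21600, so the system is type 2.
K_a = lim_{s→0} s^2·G(s) = 40·1 / 21600 = 1/540.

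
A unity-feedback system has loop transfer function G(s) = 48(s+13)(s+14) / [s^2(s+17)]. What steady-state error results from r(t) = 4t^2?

17/1092

G(s) has two factors of s in the denominator, so the system is type 2.
K_a = lim_{s→0} s^2·G(s) = 48·13·14 / (17) = 8736/17.
r(t) = 4t^2 gives R(s) = 8/s^3.
e_ss = 8/K_a = 8/(8736/17) = 17/1092.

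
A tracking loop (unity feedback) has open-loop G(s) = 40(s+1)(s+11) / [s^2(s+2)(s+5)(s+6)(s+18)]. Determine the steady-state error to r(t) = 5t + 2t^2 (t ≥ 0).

108/11

The open loop has two poles at the origin → type 2 system. Treating each term separately:
  • 5t: tracked with zero error.
  • 2t^2: e_ss = 4/K_a with K_a=11/27 → 108/11.
Total e_ss = 108/11.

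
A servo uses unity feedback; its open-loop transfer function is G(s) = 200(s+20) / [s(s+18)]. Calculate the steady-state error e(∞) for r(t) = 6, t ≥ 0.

0

G(s) has one factor of s in the denominator, so the system is type 1.
A type-1 system has K_p = ∞, so it tracks a step input with zero steady-state error.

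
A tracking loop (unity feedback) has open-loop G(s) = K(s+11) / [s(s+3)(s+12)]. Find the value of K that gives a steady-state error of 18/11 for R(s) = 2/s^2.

The open loop has one pole at the origin → type 1 system.
K_v = lim_{s→0} s·G(s) = K·11 / (3·12) = (11/36)·K.
e_ss = 2/K_v = 18/11 ⇒ K_v = 11/9 ⇒ K = (11/9)/(11/36) = 4.

4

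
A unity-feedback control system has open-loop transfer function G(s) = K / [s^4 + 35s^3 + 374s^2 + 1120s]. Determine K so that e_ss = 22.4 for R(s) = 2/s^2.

Lowest-order denominator term is 1120s, so the open loop has 1 pole at the origin → type 1 system.
K_v = lim_{s→0} s·G(s) = K / 1120 = (1/1120)·K.
e_ss = 2/K_v = 22.4 ⇒ K_v = 5/56 ⇒ K = (5/56)/(1/1120) = 100.

100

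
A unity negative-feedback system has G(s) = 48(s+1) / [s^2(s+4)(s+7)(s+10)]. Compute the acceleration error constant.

6/35

System type = 2 (two poles at s=0).
K_a = lim_{s→0} s^2·G(s) = 48·1 / (4·7·10) = 6/35.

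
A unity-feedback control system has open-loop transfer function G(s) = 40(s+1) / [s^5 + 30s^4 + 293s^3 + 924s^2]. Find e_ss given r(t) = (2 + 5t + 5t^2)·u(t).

231

Lowest-order denominator term is 924s^2, so the open loop has 2 poles at the origin → type 2 system. Treating each term separately:
  • 2: tracked with zero error.
  • 5t: tracked with zero error.
  • 5t^2: e_ss = 10/K_a with K_a=10/231 → 231.
Total e_ss = 231.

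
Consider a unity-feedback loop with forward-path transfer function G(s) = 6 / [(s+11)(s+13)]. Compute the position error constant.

6/143

The open loop has no poles at the origin → type 0 system.
K_p = lim_{s→0} G(s) = 6 / (11·13) = 6/143.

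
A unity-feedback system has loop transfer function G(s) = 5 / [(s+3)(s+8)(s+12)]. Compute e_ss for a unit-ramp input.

infinity

The open loop has no poles at the origin → type 0 system.
K_v = lim_{s→0} s·G(s) = 0; the steady-state error to this ramp input grows without bound.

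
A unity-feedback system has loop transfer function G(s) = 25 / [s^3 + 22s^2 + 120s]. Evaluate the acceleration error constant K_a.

0

Lowest-order denominator term is 120s, so the open loop has 1 pole at the origin → type 1 system.
K_a = lim_{s→0} s^2·G(s) = 0 (the extra factor of s kills the finite limit).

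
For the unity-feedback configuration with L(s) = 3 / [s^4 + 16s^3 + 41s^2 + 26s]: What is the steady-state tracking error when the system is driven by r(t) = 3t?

26

Factoring s from the denominator leaves a polynomial with constant term 26, so the system is type 1.
K_v = lim_{s→0} s·L(s) = 3 / 26 = 3/26.
e_ss = 3/K_v = 3/(3/26) = 26.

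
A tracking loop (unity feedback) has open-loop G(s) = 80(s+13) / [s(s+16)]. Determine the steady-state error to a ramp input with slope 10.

System type = 1 (one pole at s=0).
K_v = lim_{s→0} s·G(s) = 80·13 / (16) = 65.
e_ss = 10/K_v = 10/65 = 2/13.

2/13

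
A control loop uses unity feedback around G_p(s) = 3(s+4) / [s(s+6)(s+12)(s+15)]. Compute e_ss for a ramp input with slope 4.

G_p(s) has one factor of s in the denominator, so the system is type 1.
K_v = lim_{s→0} s·G_p(s) = 3·4 / (6·12·15) = 1/90.
e_ss = 4/K_v = 4/(1/90) = 360.

360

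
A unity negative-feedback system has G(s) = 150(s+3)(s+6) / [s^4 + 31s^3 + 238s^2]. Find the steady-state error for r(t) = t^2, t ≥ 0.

The denominator has no term below 238s^2 — 2 poles at s=0, type 2.
K_a = lim_{s→0} s^2·G(s) = 150·3·6 / 238 = 1350/119.
r(t) = t^2 gives R(s) = 2/s^3.
e_ss = 2/K_a = 2/(1350/119) = 119/675.

119/675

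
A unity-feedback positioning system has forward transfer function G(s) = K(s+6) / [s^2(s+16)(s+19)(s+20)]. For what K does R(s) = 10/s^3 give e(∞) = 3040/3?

10

The open loop has two poles at the origin → type 2 system.
K_a = lim_{s→0} s^2·G(s) = K·6 / (16·19·20) = (3/3040)·K.
e_ss = 10/K_a = 3040/3 ⇒ K_a = 3/304 ⇒ K = (3/304)/(3/3040) = 10.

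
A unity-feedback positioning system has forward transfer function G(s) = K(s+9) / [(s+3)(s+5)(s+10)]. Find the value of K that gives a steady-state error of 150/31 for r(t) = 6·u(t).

4

System type = 0 (no poles at s=0).
K_p = lim_{s→0} G(s) = K·9 / (3·5·10) = 0.06·K.
e_ss = 6/(1 + K_p) = 150/31 ⇒ 1 + 0.06·K = 1.24 ⇒ K = 4.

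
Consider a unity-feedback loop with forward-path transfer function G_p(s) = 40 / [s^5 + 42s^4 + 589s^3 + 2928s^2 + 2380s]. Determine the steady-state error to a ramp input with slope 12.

714

Lowest-order denominator term is 2380s, so the open loop has 1 pole at the origin → type 1 system.
K_v = lim_{s→0} s·G_p(s) = 40 / 2380 = 2/119.
e_ss = 12/K_v = 12/(2/119) = 714.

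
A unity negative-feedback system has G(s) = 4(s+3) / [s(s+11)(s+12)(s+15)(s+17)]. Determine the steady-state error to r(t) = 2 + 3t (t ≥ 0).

8415

The open loop has one pole at the origin → type 1 system. By superposition:
  • 2: tracked with zero error.
  • 3t: e_ss = 3/K_v with K_v=1/2805 → 8415.
Total e_ss = 8415.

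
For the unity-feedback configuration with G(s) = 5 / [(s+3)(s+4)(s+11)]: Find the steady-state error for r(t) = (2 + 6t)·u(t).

System type = 0 (no poles at s=0). Taking each input component in turn:
  • 2: e_ss = 2/(1+K_p) with K_p=5/132 → 264/137.
  • 6t: a type-0 system cannot track it, e_ss → ∞.
The unbounded component dominates.

infinity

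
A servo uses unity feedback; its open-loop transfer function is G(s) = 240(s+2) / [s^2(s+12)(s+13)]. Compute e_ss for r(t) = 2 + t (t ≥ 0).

Two free integrators in G(s): this is a type 2 system. By superposition:
  • 2: tracked with zero error.
  • t: tracked with zero error.
Total e_ss = 0.

0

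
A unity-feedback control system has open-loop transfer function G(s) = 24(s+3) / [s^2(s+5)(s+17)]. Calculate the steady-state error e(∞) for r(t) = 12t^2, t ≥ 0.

G(s) has two factors of s in the denominator, so the system is type 2.
K_a = lim_{s→0} s^2·G(s) = 24·3 / (5·17) = 72/85.
r(t) = 12t^2 gives R(s) = 24/s^3.
e_ss = 24/K_a = 24/(72/85) = 85/3.

85/3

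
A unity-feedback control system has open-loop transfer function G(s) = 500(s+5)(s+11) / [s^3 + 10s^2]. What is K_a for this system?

The denominator has no term below 10s^2 — 2 poles at s=0, type 2.
K_a = lim_{s→0} s^2·G(s) = 500·5·11 / 10 = 2750.

2750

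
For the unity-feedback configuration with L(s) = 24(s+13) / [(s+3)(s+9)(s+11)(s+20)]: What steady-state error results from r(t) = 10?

L(s) has no factors of s in the denominator, so the system is type 0.
K_p = lim_{s→0} L(s) = 24·13 / (3·9·11·20) = 26/495.
e_ss = 10/(1 + K_p) = 10/(521/495) = 4950/521.

4950/521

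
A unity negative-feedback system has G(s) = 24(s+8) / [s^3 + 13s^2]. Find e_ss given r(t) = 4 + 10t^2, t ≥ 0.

65/48

Lowest-order denominator term is 13s^2, so the open loop has 2 poles at the origin → type 2 system. By superposition:
  • 4: tracked with zero error.
  • 10t^2: e_ss = 20/K_a with K_a=192/13 → 65/48.
Total e_ss = 65/48.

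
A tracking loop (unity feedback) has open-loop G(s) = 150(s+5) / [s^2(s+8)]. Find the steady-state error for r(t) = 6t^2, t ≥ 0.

Two free integrators in G(s): this is a type 2 system.
K_a = lim_{s→0} s^2·G(s) = 150·5 / (8) = 93.75.
r(t) = 6t^2 gives R(s) = 12/s^3.
e_ss = 12/K_a = 12/93.75 = 0.128.

0.128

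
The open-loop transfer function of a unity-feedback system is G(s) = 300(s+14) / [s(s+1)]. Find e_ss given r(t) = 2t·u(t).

One free integrator in G(s): this is a type 1 system.
K_v = lim_{s→0} s·G(s) = 300·14 / (1) = 4200.
e_ss = 2/K_v = 2/4200 = 1/2100.

1/2100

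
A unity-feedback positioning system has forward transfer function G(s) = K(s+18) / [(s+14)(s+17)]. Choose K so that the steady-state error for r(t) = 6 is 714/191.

8

The open loop has no poles at the origin → type 0 system.
K_p = lim_{s→0} G(s) = K·18 / (14·17) = (9/119)·K.
e_ss = 6/(1 + K_p) = 714/191 ⇒ 1 + (9/119)·K = 191/119 ⇒ K = 8.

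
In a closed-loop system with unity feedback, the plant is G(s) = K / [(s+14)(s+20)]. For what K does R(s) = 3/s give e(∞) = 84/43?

No free integrators in G(s): this is a type 0 system.
K_p = lim_{s→0} G(s) = K / (14·20) = (1/280)·K.
e_ss = 3/(1 + K_p) = 84/43 ⇒ 1 + (1/280)·K = 43/28 ⇒ K = 150.

150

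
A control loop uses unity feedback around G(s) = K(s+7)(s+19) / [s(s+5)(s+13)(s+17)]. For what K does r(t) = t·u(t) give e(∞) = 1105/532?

G(s) has one factor of s in the denominator, so the system is type 1.
K_v = lim_{s→0} s·G(s) = K·7·19 / (5·13·17) = (133/1105)·K.
e_ss = 1/K_v = 1105/532 ⇒ K_v = 532/1105 ⇒ K = (532/1105)/(133/1105) = 4.

4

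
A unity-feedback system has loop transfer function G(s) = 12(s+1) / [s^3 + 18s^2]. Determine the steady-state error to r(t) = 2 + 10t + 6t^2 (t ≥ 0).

18

Factoring s^2 from the denominator leaves a polynomial with constant term 18, so the system is type 2. Taking each input component in turn:
  • 2: tracked with zero error.
  • 10t: tracked with zero error.
  • 6t^2: e_ss = 12/K_a with K_a=2/3 → 18.
Total e_ss = 18.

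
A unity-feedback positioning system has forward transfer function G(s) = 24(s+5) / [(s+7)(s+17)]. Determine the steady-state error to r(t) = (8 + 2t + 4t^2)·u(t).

infinity

G(s) has no factors of s in the denominator, so the system is type 0. By superposition:
  • 8: e_ss = 8/(1+K_p) with K_p=120/119 → 952/239.
  • 2t: a type-0 system cannot track it, e_ss → ∞.
  • 4t^2: a type-0 system cannot track it, e_ss → ∞.
The unbounded component dominates.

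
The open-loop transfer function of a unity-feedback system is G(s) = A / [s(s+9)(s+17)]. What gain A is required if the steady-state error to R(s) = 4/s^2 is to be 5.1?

One free integrator in G(s): this is a type 1 system.
K_v = lim_{s→0} s·G(s) = A / (9·17) = (1/153)·A.
e_ss = 4/K_v = 5.1 ⇒ K_v = 40/51 ⇒ A = (40/51)/(1/153) = 120.

120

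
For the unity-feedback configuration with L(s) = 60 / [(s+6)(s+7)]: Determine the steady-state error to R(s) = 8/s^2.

infinity

System type = 0 (no poles at s=0).
For a type-0 system K_v = 0, so e_ss to a ramp input is unbounded.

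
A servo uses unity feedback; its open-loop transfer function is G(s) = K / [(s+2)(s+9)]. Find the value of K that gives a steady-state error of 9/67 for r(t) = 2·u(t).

250

G(s) has no factors of s in the denominator, so the system is type 0.
K_p = lim_{s→0} G(s) = K / (2·9) = (1/18)·K.
e_ss = 2/(1 + K_p) = 9/67 ⇒ 1 + (1/18)·K = 134/9 ⇒ K = 250.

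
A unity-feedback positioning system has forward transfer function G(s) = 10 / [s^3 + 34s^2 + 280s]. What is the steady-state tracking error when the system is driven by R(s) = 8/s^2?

The denominator has no term below 280s — 1 pole at s=0, type 1.
K_v = lim_{s→0} s·G(s) = 10 / 280 = 1/28.
e_ss = 8/K_v = 8/(1/28) = 224.

224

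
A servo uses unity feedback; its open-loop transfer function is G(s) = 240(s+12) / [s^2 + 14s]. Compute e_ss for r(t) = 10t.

Factoring s from the denominator leaves a polynomial with constant term 14, so the system is type 1.
K_v = lim_{s→0} s·G(s) = 240·12 / 14 = 1440/7.
e_ss = 10/K_v = 10/(1440/7) = 7/144.

7/144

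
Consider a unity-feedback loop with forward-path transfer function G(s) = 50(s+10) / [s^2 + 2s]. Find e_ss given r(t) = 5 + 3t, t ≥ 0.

Factoring s from the denominator leaves a polynomial with constant term 2, so the system is type 1. By superposition:
  • 5: tracked with zero error.
  • 3t: e_ss = 3/K_v with K_v=250 → 0.012.
Total e_ss = 0.012.

0.012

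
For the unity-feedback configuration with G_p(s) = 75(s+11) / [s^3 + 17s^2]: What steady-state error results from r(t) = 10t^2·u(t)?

68/165

Factoring s^2 from the denominator leaves a polynomial with constant term 17, so the system is type 2.
K_a = lim_{s→0} s^2·G_p(s) = 75·11 / 17 = 825/17.
r(t) = 10t^2 gives R(s) = 20/s^3.
e_ss = 20/K_a = 20/(825/17) = 68/165.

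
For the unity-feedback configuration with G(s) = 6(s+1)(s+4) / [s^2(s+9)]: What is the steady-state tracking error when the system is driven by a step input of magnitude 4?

The open loop has two poles at the origin → type 2 system.
K_p = ∞ for a type-2 system; e_ss to a step is zero.

0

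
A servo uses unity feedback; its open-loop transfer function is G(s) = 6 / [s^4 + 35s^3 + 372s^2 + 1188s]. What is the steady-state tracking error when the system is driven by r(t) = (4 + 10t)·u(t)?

1980

Lowest-order denominator term is 1188s, so the open loop has 1 pole at the origin → type 1 system. Taking each input component in turn:
  • 4: tracked with zero error.
  • 10t: e_ss = 10/K_v with K_v=1/198 → 1980.
Total e_ss = 1980.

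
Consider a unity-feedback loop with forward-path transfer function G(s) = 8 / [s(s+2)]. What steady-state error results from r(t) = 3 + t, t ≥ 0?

0.25

G(s) has one factor of s in the denominator, so the system is type 1. Taking each input component in turn:
  • 3: tracked with zero error.
  • t: e_ss = 1/K_v with K_v=4 → 0.25.
Total e_ss = 0.25.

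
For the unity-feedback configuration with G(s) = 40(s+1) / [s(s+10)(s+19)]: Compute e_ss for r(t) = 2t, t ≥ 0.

9.5

System type = 1 (one pole at s=0).
K_v = lim_{s→0} s·G(s) = 40·1 / (10·19) = 4/19.
e_ss = 2/K_v = 2/(4/19) = 9.5.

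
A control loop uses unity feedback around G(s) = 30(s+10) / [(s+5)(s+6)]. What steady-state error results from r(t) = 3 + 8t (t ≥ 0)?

infinity

No free integrators in G(s): this is a type 0 system. By superposition:
  • 3: e_ss = 3/(1+K_p) with K_p=10 → 3/11.
  • 8t: a type-0 system cannot track it, e_ss → ∞.
The unbounded component dominates.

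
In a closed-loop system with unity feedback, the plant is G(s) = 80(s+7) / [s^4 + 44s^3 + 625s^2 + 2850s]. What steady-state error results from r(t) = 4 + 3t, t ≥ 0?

855/56

Lowest-order denominator term is 2850s, so the open loop has 1 pole at the origin → type 1 system. Treating each term separately:
  • 4: tracked with zero error.
  • 3t: e_ss = 3/K_v with K_v=56/285 → 855/56.
Total e_ss = 855/56.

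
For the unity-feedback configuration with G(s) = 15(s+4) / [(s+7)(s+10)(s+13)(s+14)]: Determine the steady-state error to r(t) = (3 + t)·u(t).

infinity

No free integrators in G(s): this is a type 0 system. Treating each term separately:
  • 3: e_ss = 3/(1+K_p) with K_p=3/637 → 1911/640.
  • t: a type-0 system cannot track it, e_ss → ∞.
The unbounded component dominates.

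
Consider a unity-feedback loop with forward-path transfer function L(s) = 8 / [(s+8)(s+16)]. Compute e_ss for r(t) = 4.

L(s) has no factors of s in the denominator, so the system is type 0.
K_p = lim_{s→0} L(s) = 8 / (8·16) = 0.0625.
e_ss = 4/(1 + K_p) = 4/1.0625 = 64/17.

64/17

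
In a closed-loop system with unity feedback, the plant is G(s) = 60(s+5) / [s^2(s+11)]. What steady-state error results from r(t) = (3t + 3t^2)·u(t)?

G(s) has two factors of s in the denominator, so the system is type 2. Taking each input component in turn:
  • 3t: tracked with zero error.
  • 3t^2: e_ss = 6/K_a with K_a=300/11 → 0.22.
Total e_ss = 0.22.

0.22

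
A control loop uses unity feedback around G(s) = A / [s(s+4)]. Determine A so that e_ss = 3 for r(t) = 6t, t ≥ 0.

8

G(s) has one factor of s in the denominator, so the system is type 1.
K_v = lim_{s→0} s·G(s) = A / (4) = 0.25·A.
e_ss = 6/K_v = 3 ⇒ K_v = 2 ⇒ A = 2/0.25 = 8.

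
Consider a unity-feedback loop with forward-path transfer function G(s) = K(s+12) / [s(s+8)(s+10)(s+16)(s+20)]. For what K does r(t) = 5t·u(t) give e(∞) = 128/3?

One free integrator in G(s): this is a type 1 system.
K_v = lim_{s→0} s·G(s) = K·12 / (8·10·16·20) = (3/6400)·K.
e_ss = 5/K_v = 128/3 ⇒ K_v = 15/128 ⇒ K = (15/128)/(3/6400) = 250.

250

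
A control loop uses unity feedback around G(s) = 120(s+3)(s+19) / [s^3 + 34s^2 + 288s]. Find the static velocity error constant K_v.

23.75

The denominator has no term below 288s — 1 pole at s=0, type 1.
K_v = lim_{s→0} s·G(s) = 120·3·19 / 288 = 23.75.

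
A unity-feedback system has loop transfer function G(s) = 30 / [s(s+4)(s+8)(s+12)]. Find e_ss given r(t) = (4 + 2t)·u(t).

25.6

One free integrator in G(s): this is a type 1 system. Taking each input component in turn:
  • 4: tracked with zero error.
  • 2t: e_ss = 2/K_v with K_v=5/64 → 25.6.
Total e_ss = 25.6.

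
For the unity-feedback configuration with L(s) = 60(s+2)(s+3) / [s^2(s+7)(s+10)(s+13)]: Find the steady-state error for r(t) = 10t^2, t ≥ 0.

455/9

Two free integrators in L(s): this is a type 2 system.
K_a = lim_{s→0} s^2·L(s) = 60·2·3 / (7·10·13) = 36/91.
r(t) = 10t^2 gives R(s) = 20/s^3.
e_ss = 20/K_a = 20/(36/91) = 455/9.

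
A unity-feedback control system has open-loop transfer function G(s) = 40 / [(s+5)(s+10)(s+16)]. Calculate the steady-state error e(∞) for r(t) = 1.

System type = 0 (no poles at s=0).
K_p = lim_{s→0} G(s) = 40 / (5·10·16) = 0.05.
e_ss = 1/(1 + K_p) = 1/1.05 = 20/21.

20/21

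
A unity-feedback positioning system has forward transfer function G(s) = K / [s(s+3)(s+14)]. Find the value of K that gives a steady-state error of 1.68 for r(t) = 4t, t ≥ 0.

G(s) has one factor of s in the denominator, so the system is type 1.
K_v = lim_{s→0} s·G(s) = K / (3·14) = (1/42)·K.
e_ss = 4/K_v = 1.68 ⇒ K_v = 50/21 ⇒ K = (50/21)/(1/42) = 100.

100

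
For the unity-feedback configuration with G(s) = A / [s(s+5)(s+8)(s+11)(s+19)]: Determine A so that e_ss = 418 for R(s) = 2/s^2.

One free integrator in G(s): this is a type 1 system.
K_v = lim_{s→0} s·G(s) = A / (5·8·11·19) = (1/8360)·A.
e_ss = 2/K_v = 418 ⇒ K_v = 1/209 ⇒ A = (1/209)/(1/8360) = 40.

40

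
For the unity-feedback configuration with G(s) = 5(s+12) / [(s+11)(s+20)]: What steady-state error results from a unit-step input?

11/14

System type = 0 (no poles at s=0).
K_p = lim_{s→0} G(s) = 5·12 / (11·20) = 3/11.
e_ss = 1/(1 + K_p) = 1/(14/11) = 11/14.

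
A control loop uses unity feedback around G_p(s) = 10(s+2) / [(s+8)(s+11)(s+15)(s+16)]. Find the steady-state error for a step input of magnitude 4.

4224/1057

System type = 0 (no poles at s=0).
K_p = lim_{s→0} G_p(s) = 10·2 / (8·11·15·16) = 1/1056.
e_ss = 4/(1 + K_p) = 4/(1057/1056) = 4224/1057.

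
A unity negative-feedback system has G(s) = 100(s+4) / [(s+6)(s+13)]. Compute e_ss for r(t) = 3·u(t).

117/239

The open loop has no poles at the origin → type 0 system.
K_p = lim_{s→0} G(s) = 100·4 / (6·13) = 200/39.
e_ss = 3/(1 + K_p) = 3/(239/39) = 117/239.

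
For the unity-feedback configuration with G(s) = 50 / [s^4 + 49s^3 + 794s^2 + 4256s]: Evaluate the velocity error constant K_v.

25/2128

Factoring s from the denominator leaves a polynomial with constant term 4256, so the system is type 1.
K_v = lim_{s→0} s·G(s) = 50 / 4256 = 25/2128.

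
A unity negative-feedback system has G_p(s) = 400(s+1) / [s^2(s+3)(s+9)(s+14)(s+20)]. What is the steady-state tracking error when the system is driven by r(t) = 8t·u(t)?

System type = 2 (two poles at s=0).
A type-2 system has K_v = ∞, so it tracks a ramp input with zero steady-state error.

0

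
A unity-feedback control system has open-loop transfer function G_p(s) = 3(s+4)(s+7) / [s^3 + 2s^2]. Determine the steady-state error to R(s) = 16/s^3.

Factoring s^2 from the denominator leaves a polynomial with constant term 2, so the system is type 2.
K_a = lim_{s→0} s^2·G_p(s) = 3·4·7 / 2 = 42.
r(t) = 8t^2 gives R(s) = 16/s^3.
e_ss = 16/K_a = 16/42 = 8/21.

8/21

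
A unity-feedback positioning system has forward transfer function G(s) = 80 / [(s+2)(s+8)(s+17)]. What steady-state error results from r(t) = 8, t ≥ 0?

68/11

System type = 0 (no poles at s=0).
K_p = lim_{s→0} G(s) = 80 / (2·8·17) = 5/17.
e_ss = 8/(1 + K_p) = 8/(22/17) = 68/11.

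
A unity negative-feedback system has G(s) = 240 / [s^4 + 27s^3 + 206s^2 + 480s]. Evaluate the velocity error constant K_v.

The denominator has no term below 480s — 1 pole at s=0, type 1.
K_v = lim_{s→0} s·G(s) = 240 / 480 = 0.5.

0.5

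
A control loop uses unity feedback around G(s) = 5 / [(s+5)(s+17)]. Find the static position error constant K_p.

1/17

G(s) has no factors of s in the denominator, so the system is type 0.
K_p = lim_{s→0} G(s) = 5 / (5·17) = 1/17.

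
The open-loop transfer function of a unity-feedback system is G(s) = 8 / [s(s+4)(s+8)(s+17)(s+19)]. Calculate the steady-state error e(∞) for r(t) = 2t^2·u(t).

One free integrator in G(s): this is a type 1 system.
K_a = lim_{s→0} s^2·G(s) = 0; the steady-state error to this parabolic input grows without bound.

infinity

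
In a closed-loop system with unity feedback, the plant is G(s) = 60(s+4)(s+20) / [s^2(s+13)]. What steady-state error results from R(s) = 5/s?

0

G(s) has two factors of s in the denominator, so the system is type 2.
K_p = ∞ for a type-2 system; e_ss to a step is zero.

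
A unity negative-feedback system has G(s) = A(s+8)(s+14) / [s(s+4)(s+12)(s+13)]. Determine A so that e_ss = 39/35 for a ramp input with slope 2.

One free integrator in G(s): this is a type 1 system.
K_v = lim_{s→0} s·G(s) = A·8·14 / (4·12·13) = (7/39)·A.
e_ss = 2/K_v = 39/35 ⇒ K_v = 70/39 ⇒ A = (70/39)/(7/39) = 10.

10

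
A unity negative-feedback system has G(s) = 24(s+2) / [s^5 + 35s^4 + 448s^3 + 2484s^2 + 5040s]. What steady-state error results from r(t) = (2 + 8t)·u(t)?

The denominator has no term below 5040s — 1 pole at s=0, type 1. Taking each input component in turn:
  • 2: tracked with zero error.
  • 8t: e_ss = 8/K_v with K_v=1/105 → 840.
Total e_ss = 840.

840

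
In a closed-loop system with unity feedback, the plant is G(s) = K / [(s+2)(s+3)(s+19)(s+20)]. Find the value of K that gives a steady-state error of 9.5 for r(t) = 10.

120

G(s) has no factors of s in the denominator, so the system is type 0.
K_p = lim_{s→0} G(s) = K / (2·3·19·20) = (1/2280)·K.
e_ss = 10/(1 + K_p) = 9.5 ⇒ 1 + (1/2280)·K = 20/19 ⇒ K = 120.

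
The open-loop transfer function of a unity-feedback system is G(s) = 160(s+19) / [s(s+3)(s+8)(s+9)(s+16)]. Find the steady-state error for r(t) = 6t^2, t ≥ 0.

infinity

G(s) has one factor of s in the denominator, so the system is type 1.
For a type-1 system K_a = 0, so e_ss to a parabolic input is unbounded.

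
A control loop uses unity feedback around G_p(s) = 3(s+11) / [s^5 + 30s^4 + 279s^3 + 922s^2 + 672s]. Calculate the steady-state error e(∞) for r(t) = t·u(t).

Factoring s from the denominator leaves a polynomial with constant term 672, so the system is type 1.
K_v = lim_{s→0} s·G_p(s) = 3·11 / 672 = 11/224.
e_ss = 1/K_v = 1/(11/224) = 224/11.

224/11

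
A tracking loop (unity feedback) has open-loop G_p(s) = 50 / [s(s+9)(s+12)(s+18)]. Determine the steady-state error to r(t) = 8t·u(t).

311.04

G_p(s) has one factor of s in the denominator, so the system is type 1.
K_v = lim_{s→0} s·G_p(s) = 50 / (9·12·18) = 25/972.
e_ss = 8/K_v = 8/(25/972) = 311.04.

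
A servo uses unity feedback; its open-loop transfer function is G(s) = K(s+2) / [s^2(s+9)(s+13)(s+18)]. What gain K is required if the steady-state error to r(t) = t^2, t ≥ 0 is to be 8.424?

250

Two free integrators in G(s): this is a type 2 system.
K_a = lim_{s→0} s^2·G(s) = K·2 / (9·13·18) = (1/1053)·K.
e_ss = 2/K_a = 8.424 ⇒ K_a = 250/1053 ⇒ K = (250/1053)/(1/1053) = 250.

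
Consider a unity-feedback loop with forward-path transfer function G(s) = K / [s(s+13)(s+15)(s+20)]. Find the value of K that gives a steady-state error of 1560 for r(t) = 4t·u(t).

10

One free integrator in G(s): this is a type 1 system.
K_v = lim_{s→0} s·G(s) = K / (13·15·20) = (1/3900)·K.
e_ss = 4/K_v = 1560 ⇒ K_v = 1/390 ⇒ K = (1/390)/(1/3900) = 10.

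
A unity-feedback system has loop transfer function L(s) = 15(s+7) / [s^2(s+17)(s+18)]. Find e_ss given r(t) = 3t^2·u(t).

612/35

The open loop has two poles at the origin → type 2 system.
K_a = lim_{s→0} s^2·L(s) = 15·7 / (17·18) = 35/102.
r(t) = 3t^2 gives R(s) = 6/s^3.
e_ss = 6/K_a = 6/(35/102) = 612/35.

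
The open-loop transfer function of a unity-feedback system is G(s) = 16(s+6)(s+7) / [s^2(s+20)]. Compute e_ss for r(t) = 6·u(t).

System type = 2 (two poles at s=0).
K_p = ∞ for a type-2 system; e_ss to a step is zero.

0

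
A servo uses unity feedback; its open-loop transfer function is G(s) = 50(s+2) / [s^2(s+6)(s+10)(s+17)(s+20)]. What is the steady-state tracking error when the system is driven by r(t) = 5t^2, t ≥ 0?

G(s) has two factors of s in the denominator, so the system is type 2.
K_a = lim_{s→0} s^2·G(s) = 50·2 / (6·10·17·20) = 1/204.
r(t) = 5t^2 gives R(s) = 10/s^3.
e_ss = 10/K_a = 10/(1/204) = 2040.

2040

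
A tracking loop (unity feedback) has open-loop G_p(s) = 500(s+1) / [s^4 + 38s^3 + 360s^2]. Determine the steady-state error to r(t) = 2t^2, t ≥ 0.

Lowest-order denominator term is 360s^2, so the open loop has 2 poles at the origin → type 2 system.
K_a = lim_{s→0} s^2·G_p(s) = 500·1 / 360 = 25/18.
r(t) = 2t^2 gives R(s) = 4/s^3.
e_ss = 4/K_a = 4/(25/18) = 2.88.

2.88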